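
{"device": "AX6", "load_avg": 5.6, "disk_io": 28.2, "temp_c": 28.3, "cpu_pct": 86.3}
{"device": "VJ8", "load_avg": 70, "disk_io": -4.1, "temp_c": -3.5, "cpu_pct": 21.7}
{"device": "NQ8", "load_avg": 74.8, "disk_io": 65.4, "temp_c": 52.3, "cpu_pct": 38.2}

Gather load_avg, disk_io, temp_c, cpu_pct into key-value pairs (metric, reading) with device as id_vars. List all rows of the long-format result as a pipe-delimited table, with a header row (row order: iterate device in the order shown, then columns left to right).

| device | metric | reading |
| AX6 | load_avg | 5.6 |
| AX6 | disk_io | 28.2 |
| AX6 | temp_c | 28.3 |
| AX6 | cpu_pct | 86.3 |
| VJ8 | load_avg | 70 |
| VJ8 | disk_io | -4.1 |
| VJ8 | temp_c | -3.5 |
| VJ8 | cpu_pct | 21.7 |
| NQ8 | load_avg | 74.8 |
| NQ8 | disk_io | 65.4 |
| NQ8 | temp_c | 52.3 |
| NQ8 | cpu_pct | 38.2 |

Each (device, column) pair becomes one row: 3 × 4 = 12 rows.
For example, (AX6, load_avg) → reading=5.6.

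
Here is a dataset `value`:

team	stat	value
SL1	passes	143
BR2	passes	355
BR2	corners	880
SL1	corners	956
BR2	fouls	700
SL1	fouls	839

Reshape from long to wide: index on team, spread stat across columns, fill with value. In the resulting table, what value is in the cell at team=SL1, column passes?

143

Wide layout: rows indexed by team, columns are the 3 distinct stat values (passes, corners, fouls).
Cell (team=SL1, stat=passes) draws from the long row where team=SL1 and stat=passes, which has value=143.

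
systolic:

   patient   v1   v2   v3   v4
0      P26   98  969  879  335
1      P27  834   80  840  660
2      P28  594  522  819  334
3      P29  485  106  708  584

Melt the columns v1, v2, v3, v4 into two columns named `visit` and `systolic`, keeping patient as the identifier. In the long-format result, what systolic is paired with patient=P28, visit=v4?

Unpivoting turns each (patient, wide-column) pair into one long row.
The wide cell at row P28, column v4 holds 334, so the long row (P28, v4) has systolic=334.

334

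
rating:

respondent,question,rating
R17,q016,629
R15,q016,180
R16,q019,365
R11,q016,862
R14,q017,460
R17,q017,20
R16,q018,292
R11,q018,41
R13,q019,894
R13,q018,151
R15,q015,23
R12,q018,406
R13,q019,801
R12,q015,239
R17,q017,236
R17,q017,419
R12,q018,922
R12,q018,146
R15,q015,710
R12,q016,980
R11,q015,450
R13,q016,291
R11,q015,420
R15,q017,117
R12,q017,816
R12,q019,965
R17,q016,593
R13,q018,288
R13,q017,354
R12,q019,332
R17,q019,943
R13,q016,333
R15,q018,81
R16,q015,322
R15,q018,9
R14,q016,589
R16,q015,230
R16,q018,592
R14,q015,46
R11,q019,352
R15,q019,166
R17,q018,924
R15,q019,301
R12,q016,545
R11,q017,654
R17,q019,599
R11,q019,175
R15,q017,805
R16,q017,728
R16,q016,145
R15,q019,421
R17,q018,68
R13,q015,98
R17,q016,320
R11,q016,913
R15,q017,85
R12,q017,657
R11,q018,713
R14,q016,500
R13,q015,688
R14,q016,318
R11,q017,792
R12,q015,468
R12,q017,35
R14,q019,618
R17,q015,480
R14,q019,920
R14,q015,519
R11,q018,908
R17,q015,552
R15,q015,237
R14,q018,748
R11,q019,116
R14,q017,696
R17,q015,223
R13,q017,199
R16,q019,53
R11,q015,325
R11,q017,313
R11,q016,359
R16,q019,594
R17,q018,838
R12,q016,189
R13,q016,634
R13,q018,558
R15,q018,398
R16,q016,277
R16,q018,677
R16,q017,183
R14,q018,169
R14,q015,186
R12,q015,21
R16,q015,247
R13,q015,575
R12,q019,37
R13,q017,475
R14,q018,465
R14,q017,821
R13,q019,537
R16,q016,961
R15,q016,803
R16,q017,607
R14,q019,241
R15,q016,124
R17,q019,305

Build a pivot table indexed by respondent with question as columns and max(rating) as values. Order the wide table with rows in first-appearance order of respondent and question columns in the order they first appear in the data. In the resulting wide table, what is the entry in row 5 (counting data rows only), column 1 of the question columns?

With rows in first-appearance order of respondent, row 5 is respondent=R14. question columns in first-appearance order: q016, q019, q017, q018, q015; column 1 is q016.
Long rows with respondent=R14, question=q016: max(589, 500, 318) = 589.

589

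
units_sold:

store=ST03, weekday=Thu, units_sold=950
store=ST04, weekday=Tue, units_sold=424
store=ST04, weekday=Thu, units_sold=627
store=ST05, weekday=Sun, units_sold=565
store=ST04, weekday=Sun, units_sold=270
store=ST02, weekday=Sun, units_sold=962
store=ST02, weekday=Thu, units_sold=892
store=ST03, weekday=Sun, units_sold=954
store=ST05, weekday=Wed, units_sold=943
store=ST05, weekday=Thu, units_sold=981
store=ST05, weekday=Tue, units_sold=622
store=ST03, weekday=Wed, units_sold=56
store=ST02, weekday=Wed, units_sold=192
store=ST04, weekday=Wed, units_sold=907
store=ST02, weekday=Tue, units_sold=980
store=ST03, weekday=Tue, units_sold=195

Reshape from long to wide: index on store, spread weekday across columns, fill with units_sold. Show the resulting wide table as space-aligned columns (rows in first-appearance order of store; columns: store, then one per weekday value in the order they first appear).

Columns: store plus the 4 distinct weekday values (Thu, Tue, Sun, Wed).
For example, row ST03 column Thu takes units_sold=950 from the long row (ST03, Thu).

store  Thu  Tue  Sun  Wed
ST03   950  195  954  56 
ST04   627  424  270  907
ST05   981  622  565  943
ST02   892  980  962  192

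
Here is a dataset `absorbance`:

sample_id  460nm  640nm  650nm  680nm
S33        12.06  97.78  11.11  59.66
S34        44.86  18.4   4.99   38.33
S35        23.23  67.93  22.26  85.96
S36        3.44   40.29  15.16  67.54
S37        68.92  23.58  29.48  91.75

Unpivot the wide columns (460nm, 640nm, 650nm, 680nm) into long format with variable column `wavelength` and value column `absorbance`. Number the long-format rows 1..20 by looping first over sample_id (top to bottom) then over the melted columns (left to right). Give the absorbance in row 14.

20 rows total (5 × 4). Row 14: index ⌊(14-1)/4⌋ = 3 into sample_id → S36; (14-1) mod 4 = 1 into the melted columns → 640nm.
So row 14 is (S36, 640nm, 40.29); absorbance = 40.29.

40.29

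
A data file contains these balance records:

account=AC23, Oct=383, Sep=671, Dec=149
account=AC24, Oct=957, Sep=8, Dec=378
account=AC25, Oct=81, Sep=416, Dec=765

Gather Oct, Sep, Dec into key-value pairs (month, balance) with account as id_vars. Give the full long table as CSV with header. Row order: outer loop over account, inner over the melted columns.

Each (account, column) pair becomes one row: 3 × 3 = 9 rows.
For example, (AC23, Oct) → balance=383.

account,month,balance
AC23,Oct,383
AC23,Sep,671
AC23,Dec,149
AC24,Oct,957
AC24,Sep,8
AC24,Dec,378
AC25,Oct,81
AC25,Sep,416
AC25,Dec,765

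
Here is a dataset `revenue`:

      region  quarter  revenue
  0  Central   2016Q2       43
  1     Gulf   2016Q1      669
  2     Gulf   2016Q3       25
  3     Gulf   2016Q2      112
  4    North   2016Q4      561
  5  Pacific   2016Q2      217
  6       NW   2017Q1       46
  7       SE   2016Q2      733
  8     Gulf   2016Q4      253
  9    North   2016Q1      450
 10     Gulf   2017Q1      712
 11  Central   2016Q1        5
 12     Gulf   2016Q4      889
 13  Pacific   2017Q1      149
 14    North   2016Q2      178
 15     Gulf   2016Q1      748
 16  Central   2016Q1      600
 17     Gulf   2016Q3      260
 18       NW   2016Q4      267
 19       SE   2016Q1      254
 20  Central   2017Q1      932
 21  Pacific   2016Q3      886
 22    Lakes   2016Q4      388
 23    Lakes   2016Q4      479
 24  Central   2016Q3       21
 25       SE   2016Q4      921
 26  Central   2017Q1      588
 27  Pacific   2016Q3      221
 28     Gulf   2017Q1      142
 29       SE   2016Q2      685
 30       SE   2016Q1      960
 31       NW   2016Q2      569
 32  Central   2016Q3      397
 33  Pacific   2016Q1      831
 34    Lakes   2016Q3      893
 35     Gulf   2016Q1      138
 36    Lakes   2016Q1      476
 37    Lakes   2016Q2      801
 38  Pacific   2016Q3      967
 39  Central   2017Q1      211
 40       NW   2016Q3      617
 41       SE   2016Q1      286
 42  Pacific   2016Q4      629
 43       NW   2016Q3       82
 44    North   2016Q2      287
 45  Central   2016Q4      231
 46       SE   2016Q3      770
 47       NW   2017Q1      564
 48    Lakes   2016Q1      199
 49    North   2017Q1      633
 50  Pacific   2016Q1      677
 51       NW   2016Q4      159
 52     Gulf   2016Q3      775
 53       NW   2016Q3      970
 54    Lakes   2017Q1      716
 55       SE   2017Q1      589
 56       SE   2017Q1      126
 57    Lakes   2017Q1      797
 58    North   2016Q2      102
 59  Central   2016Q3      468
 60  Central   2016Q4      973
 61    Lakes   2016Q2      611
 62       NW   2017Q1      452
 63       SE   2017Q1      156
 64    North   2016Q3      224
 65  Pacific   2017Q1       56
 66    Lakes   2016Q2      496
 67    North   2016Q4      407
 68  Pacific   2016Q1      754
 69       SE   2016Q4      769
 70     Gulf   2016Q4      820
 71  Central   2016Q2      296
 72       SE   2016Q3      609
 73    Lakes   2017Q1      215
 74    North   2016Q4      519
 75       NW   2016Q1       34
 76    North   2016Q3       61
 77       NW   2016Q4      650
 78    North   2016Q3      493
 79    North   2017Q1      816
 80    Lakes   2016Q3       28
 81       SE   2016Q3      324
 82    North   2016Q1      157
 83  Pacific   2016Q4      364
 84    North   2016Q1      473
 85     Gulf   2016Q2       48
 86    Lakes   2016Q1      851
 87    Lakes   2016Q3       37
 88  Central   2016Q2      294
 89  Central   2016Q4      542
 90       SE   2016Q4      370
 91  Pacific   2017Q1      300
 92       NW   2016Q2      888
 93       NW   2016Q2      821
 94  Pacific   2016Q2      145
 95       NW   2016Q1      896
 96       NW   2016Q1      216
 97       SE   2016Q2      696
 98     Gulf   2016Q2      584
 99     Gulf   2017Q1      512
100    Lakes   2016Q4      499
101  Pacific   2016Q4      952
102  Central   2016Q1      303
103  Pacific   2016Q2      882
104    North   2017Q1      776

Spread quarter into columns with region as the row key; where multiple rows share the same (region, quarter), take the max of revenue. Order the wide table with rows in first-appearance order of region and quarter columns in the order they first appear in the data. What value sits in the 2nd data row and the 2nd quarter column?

With rows in first-appearance order of region, row 2 is region=Gulf. quarter columns in first-appearance order: 2016Q2, 2016Q1, 2016Q3, 2016Q4, 2017Q1; column 2 is 2016Q1.
Long rows with region=Gulf, quarter=2016Q1: max(669, 748, 138) = 748.

748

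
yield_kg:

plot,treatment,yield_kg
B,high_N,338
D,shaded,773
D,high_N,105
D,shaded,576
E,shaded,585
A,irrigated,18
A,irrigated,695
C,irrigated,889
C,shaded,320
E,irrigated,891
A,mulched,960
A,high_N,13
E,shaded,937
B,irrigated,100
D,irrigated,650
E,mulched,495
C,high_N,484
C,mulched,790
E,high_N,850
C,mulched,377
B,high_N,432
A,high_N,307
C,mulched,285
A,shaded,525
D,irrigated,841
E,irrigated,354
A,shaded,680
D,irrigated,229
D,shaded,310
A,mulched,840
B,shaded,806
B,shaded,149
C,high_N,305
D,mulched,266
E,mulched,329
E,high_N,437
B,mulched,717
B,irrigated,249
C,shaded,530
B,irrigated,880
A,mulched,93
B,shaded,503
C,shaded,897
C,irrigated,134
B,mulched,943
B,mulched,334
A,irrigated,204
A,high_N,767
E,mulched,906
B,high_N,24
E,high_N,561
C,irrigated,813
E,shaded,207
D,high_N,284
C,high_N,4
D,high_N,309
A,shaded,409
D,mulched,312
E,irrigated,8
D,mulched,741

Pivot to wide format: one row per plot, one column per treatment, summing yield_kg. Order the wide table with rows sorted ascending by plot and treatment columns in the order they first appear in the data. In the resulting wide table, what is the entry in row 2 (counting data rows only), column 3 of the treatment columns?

1229

With rows sorted ascending by plot, row 2 is plot=B. treatment columns in first-appearance order: high_N, shaded, irrigated, mulched; column 3 is irrigated.
Long rows with plot=B, treatment=irrigated: 100 + 249 + 880 = 1229.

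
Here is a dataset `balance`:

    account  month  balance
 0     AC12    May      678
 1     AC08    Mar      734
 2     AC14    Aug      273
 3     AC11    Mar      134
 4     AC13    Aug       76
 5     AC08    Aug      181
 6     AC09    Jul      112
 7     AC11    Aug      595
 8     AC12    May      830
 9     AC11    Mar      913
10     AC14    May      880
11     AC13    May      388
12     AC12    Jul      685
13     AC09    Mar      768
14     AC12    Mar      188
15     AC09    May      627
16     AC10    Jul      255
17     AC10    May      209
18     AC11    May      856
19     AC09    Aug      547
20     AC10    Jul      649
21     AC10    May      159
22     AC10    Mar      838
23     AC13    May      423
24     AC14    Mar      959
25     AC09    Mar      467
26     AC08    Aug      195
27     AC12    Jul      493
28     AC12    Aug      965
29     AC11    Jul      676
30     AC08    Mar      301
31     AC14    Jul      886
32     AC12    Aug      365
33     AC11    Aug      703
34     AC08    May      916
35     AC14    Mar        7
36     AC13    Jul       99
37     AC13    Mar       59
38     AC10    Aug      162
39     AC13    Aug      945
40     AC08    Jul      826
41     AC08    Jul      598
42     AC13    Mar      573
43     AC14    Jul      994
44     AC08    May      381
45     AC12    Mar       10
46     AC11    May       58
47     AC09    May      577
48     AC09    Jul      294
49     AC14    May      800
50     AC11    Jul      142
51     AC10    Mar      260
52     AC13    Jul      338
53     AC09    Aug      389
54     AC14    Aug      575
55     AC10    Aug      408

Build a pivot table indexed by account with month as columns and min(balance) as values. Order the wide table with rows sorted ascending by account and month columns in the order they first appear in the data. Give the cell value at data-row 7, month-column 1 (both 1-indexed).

With rows sorted ascending by account, row 7 is account=AC14. month columns in first-appearance order: May, Mar, Aug, Jul; column 1 is May.
Long rows with account=AC14, month=May: min(880, 800) = 800.

800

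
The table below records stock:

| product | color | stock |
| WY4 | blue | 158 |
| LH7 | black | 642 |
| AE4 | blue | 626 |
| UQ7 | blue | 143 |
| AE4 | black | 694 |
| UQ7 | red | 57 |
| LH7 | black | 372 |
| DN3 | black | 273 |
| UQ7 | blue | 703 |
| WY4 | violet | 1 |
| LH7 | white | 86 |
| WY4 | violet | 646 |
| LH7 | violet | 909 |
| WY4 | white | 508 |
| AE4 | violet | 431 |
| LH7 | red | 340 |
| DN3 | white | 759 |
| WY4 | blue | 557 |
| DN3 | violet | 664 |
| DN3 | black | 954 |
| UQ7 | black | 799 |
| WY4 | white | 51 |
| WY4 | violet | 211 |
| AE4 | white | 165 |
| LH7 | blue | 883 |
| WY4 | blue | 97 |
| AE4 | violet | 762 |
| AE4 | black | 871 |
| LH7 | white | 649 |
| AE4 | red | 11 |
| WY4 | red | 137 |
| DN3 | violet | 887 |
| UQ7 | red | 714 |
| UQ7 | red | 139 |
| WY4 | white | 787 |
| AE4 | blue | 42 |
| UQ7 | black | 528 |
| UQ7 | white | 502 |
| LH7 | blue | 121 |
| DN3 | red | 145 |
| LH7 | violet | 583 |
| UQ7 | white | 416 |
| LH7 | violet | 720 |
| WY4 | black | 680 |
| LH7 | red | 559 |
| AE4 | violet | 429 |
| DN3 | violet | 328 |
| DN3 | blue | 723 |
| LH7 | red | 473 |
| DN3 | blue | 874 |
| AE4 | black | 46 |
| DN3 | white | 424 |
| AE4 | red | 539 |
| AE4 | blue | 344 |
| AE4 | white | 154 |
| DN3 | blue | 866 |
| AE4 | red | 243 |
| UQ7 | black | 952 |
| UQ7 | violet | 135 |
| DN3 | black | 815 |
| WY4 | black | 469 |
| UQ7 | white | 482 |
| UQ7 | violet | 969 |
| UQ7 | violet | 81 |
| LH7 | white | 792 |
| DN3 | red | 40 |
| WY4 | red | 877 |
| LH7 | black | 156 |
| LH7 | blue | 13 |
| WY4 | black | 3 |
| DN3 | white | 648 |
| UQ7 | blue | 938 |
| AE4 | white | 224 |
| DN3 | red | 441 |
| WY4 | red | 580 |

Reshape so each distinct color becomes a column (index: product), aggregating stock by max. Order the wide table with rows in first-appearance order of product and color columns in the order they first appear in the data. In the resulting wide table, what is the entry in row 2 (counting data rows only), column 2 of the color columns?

642

With rows in first-appearance order of product, row 2 is product=LH7. color columns in first-appearance order: blue, black, red, violet, white; column 2 is black.
Long rows with product=LH7, color=black: max(642, 372, 156) = 642.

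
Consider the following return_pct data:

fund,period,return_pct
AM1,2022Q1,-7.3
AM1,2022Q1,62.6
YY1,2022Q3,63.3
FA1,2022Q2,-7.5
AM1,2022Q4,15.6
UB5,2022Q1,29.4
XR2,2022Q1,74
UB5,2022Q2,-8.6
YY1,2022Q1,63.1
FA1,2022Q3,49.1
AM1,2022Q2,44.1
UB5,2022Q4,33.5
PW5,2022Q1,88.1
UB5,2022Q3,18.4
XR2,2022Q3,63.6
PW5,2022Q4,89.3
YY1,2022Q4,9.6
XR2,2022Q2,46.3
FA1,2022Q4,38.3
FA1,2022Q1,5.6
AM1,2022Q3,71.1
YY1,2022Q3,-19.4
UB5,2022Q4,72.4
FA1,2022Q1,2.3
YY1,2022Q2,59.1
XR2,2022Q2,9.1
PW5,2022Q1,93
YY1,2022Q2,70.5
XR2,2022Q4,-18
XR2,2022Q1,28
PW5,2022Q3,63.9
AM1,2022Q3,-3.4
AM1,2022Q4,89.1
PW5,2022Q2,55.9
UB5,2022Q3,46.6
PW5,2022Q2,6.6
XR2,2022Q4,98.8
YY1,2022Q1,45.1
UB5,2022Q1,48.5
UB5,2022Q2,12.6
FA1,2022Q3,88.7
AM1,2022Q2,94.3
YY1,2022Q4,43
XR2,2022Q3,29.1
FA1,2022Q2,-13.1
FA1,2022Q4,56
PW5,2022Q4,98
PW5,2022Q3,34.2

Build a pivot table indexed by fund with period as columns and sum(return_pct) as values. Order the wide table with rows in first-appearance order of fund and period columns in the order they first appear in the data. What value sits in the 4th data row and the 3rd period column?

With rows in first-appearance order of fund, row 4 is fund=UB5. period columns in first-appearance order: 2022Q1, 2022Q3, 2022Q2, 2022Q4; column 3 is 2022Q2.
Long rows with fund=UB5, period=2022Q2: -8.6 + 12.6 = 4.

4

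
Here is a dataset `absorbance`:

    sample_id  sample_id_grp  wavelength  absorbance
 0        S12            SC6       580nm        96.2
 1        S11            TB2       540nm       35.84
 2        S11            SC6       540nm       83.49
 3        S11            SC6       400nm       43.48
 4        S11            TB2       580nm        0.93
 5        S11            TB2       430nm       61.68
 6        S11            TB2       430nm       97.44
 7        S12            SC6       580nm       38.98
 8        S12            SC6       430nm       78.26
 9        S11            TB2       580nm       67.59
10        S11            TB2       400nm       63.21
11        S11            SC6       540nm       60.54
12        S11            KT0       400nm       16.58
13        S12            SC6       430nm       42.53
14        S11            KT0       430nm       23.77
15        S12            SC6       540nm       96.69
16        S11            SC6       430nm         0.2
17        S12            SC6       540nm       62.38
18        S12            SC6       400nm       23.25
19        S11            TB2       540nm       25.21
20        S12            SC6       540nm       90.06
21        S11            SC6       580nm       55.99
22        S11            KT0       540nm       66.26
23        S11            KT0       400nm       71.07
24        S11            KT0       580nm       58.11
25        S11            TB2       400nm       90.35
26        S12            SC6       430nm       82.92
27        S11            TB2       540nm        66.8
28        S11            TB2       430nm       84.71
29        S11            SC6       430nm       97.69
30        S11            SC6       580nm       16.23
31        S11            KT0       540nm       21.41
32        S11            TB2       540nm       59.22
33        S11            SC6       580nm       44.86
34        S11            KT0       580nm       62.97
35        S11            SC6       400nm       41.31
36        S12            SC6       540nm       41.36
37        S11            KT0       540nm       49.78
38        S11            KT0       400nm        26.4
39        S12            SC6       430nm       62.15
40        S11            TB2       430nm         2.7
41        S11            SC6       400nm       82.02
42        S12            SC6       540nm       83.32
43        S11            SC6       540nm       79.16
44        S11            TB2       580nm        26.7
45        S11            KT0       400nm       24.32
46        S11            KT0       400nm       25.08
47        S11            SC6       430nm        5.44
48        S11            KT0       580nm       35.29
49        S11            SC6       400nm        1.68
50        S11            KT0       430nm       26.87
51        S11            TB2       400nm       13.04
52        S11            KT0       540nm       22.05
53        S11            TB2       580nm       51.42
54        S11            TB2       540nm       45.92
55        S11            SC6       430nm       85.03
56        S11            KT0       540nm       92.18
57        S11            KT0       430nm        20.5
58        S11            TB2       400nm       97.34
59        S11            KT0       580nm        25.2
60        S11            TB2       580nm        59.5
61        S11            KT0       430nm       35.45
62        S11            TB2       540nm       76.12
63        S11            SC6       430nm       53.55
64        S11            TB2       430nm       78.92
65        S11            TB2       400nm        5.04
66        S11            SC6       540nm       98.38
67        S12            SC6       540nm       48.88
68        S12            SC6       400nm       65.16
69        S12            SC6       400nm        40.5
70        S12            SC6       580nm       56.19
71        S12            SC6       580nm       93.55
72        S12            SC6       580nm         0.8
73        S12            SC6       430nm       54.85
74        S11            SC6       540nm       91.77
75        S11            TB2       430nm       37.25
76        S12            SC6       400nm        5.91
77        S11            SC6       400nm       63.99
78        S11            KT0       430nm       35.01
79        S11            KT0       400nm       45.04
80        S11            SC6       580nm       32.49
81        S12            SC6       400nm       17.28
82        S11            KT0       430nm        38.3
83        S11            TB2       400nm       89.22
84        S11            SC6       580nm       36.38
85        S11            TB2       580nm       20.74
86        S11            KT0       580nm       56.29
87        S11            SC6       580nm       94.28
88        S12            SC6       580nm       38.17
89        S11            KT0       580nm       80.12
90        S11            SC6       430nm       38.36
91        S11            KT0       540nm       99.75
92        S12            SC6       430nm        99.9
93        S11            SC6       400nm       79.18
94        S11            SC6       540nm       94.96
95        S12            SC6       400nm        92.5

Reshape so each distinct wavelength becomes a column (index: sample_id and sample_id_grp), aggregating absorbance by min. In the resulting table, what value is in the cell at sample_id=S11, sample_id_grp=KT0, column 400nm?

Rows with sample_id=S11, sample_id_grp=KT0 and wavelength=400nm: absorbance values are 16.58, 71.07, 26.4, 24.32, 25.08, 45.04.
min(16.58, 71.07, 26.4, 24.32, 25.08, 45.04) = 16.58.

16.58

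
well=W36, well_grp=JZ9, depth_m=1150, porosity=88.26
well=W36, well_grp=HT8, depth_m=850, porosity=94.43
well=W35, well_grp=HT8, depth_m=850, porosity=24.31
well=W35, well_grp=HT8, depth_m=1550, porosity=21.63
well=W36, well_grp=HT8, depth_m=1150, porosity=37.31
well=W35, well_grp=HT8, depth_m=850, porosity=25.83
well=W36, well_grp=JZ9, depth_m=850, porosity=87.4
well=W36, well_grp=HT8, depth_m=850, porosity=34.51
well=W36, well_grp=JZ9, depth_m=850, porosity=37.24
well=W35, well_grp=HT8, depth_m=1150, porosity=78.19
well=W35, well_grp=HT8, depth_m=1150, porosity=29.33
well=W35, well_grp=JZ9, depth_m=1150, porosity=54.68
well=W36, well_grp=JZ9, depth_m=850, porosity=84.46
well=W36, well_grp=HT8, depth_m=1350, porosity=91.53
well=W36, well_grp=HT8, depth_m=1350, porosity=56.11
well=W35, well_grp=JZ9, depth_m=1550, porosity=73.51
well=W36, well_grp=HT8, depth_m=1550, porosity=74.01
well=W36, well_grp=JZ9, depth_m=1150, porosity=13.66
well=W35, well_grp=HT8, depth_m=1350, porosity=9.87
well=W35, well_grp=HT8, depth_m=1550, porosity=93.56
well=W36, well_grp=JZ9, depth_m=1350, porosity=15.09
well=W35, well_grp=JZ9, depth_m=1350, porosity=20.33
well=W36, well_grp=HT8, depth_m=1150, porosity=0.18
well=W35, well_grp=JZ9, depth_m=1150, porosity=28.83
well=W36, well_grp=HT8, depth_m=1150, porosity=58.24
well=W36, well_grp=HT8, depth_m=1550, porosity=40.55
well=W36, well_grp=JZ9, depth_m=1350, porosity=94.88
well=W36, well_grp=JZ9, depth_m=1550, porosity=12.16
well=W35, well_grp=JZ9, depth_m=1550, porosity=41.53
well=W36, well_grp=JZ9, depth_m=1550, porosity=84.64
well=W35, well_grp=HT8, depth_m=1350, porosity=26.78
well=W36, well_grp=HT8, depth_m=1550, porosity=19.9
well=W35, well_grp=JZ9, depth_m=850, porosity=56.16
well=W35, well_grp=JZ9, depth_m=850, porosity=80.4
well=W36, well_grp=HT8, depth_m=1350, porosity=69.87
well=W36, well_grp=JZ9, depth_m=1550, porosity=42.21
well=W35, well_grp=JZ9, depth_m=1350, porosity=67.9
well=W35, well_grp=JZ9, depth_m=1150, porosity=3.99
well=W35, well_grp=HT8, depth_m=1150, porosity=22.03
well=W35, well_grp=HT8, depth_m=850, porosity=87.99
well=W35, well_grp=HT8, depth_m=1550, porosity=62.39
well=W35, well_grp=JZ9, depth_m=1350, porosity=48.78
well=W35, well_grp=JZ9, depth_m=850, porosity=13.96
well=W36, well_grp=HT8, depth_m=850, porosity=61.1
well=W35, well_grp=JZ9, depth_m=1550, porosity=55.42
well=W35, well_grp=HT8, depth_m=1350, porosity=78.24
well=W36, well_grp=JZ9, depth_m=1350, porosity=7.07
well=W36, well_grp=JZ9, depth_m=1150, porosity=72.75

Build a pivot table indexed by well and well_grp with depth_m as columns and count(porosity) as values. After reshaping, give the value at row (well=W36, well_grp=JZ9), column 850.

Rows with well=W36, well_grp=JZ9 and depth_m=850: porosity values are 87.4, 37.24, 84.46.
3 rows match — count = 3.

3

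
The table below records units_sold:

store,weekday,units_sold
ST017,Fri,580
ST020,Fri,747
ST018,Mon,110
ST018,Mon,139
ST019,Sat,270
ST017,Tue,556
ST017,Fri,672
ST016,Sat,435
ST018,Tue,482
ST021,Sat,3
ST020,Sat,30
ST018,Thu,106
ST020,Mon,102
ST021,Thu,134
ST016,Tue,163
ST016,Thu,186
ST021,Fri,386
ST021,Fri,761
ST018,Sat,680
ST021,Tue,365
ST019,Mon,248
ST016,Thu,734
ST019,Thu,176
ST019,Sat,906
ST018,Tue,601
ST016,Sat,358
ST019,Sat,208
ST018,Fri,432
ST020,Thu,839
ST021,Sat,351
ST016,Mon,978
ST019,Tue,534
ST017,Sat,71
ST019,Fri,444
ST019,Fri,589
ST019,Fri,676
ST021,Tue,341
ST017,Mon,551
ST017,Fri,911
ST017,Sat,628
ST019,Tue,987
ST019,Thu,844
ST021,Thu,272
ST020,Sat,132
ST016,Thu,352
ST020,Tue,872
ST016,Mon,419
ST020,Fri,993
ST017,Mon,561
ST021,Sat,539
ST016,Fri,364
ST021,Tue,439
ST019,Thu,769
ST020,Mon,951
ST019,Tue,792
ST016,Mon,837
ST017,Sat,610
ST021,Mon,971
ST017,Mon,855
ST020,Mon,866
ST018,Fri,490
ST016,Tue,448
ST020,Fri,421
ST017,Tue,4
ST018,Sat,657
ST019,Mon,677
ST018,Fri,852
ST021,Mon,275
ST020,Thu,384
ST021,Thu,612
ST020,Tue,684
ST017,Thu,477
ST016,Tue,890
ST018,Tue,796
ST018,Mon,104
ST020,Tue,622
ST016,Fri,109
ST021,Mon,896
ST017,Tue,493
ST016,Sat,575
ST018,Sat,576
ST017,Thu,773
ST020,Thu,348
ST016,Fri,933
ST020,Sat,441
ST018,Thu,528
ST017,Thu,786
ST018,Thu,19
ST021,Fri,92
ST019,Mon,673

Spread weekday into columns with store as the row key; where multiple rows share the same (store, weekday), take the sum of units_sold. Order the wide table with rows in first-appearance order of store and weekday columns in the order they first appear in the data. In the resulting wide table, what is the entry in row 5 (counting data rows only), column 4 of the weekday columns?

1501

With rows in first-appearance order of store, row 5 is store=ST016. weekday columns in first-appearance order: Fri, Mon, Sat, Tue, Thu; column 4 is Tue.
Long rows with store=ST016, weekday=Tue: 163 + 448 + 890 = 1501.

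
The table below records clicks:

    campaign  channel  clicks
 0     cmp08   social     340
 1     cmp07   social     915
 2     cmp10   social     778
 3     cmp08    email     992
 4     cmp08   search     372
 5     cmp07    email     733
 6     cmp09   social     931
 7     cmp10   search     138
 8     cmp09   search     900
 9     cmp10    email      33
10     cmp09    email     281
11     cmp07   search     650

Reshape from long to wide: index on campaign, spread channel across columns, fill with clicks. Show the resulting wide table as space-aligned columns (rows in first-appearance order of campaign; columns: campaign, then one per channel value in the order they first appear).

campaign  social  email  search
cmp08     340     992    372   
cmp07     915     733    650   
cmp10     778     33     138   
cmp09     931     281    900   

Columns: campaign plus the 3 distinct channel values (social, email, search).
For example, row cmp08 column social takes clicks=340 from the long row (cmp08, social).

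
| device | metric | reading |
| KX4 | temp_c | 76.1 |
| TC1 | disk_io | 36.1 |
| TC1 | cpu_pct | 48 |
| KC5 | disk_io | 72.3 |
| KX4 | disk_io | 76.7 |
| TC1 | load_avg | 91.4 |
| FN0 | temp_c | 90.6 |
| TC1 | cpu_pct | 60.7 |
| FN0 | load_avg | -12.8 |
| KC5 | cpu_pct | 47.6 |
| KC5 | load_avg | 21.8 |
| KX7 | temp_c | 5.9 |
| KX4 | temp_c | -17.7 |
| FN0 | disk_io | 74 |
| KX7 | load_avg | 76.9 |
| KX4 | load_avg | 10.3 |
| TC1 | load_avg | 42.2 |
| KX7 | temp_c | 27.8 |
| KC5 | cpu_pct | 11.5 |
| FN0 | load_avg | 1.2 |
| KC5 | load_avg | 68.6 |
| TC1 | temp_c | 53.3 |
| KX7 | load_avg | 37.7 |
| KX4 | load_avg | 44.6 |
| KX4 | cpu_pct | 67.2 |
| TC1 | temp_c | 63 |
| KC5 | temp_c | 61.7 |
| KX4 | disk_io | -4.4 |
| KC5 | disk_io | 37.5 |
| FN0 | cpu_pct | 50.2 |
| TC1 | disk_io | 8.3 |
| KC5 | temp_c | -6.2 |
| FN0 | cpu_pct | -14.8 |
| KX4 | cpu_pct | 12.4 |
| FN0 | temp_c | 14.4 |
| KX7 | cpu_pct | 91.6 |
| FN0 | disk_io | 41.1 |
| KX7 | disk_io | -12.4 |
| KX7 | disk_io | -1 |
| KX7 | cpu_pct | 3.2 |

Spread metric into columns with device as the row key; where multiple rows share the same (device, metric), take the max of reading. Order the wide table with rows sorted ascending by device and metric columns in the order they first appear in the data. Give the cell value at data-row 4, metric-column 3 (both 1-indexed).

91.6

With rows sorted ascending by device, row 4 is device=KX7. metric columns in first-appearance order: temp_c, disk_io, cpu_pct, load_avg; column 3 is cpu_pct.
Long rows with device=KX7, metric=cpu_pct: max(91.6, 3.2) = 91.6.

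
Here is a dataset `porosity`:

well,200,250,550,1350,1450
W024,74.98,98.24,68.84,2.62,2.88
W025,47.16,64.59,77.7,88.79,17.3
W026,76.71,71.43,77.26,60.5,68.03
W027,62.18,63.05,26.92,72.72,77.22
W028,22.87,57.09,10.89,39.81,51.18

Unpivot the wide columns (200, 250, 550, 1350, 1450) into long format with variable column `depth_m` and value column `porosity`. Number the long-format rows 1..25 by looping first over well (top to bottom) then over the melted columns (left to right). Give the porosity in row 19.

72.72

25 rows total (5 × 5). Row 19: index ⌊(19-1)/5⌋ = 3 into well → W027; (19-1) mod 5 = 3 into the melted columns → 1350.
So row 19 is (W027, 1350, 72.72); porosity = 72.72.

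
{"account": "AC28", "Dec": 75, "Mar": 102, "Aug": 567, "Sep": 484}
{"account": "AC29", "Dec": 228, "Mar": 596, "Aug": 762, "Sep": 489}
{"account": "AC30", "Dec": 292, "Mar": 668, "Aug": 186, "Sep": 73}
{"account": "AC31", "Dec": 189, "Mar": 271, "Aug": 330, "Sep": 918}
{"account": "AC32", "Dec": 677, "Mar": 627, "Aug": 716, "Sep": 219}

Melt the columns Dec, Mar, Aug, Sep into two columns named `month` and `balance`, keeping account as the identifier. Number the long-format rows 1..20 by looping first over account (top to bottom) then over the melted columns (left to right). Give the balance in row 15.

20 rows total (5 × 4). Row 15: index ⌊(15-1)/4⌋ = 3 into account → AC31; (15-1) mod 4 = 2 into the melted columns → Aug.
So row 15 is (AC31, Aug, 330); balance = 330.

330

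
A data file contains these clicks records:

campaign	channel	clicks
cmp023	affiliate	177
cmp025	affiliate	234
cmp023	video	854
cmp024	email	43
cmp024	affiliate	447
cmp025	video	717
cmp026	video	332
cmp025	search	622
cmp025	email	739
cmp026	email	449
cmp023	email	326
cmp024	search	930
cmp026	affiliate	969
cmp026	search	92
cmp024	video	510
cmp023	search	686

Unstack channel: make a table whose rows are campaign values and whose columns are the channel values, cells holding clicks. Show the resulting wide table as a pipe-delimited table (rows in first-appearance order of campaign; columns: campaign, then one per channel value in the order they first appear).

| campaign | affiliate | video | email | search |
| cmp023 | 177 | 854 | 326 | 686 |
| cmp025 | 234 | 717 | 739 | 622 |
| cmp024 | 447 | 510 | 43 | 930 |
| cmp026 | 969 | 332 | 449 | 92 |

Columns: campaign plus the 4 distinct channel values (affiliate, video, email, search).
For example, row cmp023 column affiliate takes clicks=177 from the long row (cmp023, affiliate).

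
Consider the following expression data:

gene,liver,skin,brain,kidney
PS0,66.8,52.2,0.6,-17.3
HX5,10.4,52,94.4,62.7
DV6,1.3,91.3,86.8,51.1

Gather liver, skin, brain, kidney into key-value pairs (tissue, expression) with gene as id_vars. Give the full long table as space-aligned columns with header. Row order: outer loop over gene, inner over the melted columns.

gene  tissue  expression
PS0   liver   66.8      
PS0   skin    52.2      
PS0   brain   0.6       
PS0   kidney  -17.3     
HX5   liver   10.4      
HX5   skin    52        
HX5   brain   94.4      
HX5   kidney  62.7      
DV6   liver   1.3       
DV6   skin    91.3      
DV6   brain   86.8      
DV6   kidney  51.1      

Each (gene, column) pair becomes one row: 3 × 4 = 12 rows.
For example, (PS0, liver) → expression=66.8.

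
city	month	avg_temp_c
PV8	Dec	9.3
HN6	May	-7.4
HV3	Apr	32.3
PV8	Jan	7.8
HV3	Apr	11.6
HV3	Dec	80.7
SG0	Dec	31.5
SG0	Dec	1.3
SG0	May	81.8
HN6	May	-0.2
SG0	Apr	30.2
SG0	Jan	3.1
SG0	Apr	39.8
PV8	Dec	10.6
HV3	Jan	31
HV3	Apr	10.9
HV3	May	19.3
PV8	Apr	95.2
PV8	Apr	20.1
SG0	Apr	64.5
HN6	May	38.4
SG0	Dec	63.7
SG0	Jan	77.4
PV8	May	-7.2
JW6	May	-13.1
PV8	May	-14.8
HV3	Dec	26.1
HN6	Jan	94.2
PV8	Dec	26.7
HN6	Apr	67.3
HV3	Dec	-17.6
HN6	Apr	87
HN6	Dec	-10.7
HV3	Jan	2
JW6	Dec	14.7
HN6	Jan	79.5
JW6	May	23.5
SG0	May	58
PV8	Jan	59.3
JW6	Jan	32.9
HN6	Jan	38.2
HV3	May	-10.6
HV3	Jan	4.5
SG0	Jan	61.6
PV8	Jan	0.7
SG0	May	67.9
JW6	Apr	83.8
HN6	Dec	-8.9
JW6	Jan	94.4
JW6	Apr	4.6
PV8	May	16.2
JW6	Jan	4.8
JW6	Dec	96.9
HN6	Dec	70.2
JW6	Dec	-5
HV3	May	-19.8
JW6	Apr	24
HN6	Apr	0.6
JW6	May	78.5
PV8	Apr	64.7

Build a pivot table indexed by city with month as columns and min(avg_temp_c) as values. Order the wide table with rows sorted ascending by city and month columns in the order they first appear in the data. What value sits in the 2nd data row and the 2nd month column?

With rows sorted ascending by city, row 2 is city=HV3. month columns in first-appearance order: Dec, May, Apr, Jan; column 2 is May.
Long rows with city=HV3, month=May: min(19.3, -10.6, -19.8) = -19.8.

-19.8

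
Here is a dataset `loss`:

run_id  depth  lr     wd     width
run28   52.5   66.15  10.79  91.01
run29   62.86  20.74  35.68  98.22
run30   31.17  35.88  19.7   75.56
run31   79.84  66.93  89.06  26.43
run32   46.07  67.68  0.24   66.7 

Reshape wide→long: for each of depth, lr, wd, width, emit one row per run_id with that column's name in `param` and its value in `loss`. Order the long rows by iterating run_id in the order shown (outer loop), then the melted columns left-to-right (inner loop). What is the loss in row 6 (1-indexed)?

20.74

20 rows total (5 × 4). Row 6: index ⌊(6-1)/4⌋ = 1 into run_id → run29; (6-1) mod 4 = 1 into the melted columns → lr.
So row 6 is (run29, lr, 20.74); loss = 20.74.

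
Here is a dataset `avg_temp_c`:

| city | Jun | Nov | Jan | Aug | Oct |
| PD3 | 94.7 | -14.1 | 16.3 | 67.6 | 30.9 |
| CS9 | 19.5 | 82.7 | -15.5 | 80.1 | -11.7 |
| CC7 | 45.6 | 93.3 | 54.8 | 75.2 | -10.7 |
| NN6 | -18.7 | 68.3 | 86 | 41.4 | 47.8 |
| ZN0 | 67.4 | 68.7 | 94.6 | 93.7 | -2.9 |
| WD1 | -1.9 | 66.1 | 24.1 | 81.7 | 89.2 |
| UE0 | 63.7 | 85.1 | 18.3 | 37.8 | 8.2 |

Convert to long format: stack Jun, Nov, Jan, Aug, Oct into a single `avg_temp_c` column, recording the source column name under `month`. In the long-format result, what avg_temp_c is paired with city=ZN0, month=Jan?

94.6

Unpivoting turns each (city, wide-column) pair into one long row.
The wide cell at row ZN0, column Jan holds 94.6, so the long row (ZN0, Jan) has avg_temp_c=94.6.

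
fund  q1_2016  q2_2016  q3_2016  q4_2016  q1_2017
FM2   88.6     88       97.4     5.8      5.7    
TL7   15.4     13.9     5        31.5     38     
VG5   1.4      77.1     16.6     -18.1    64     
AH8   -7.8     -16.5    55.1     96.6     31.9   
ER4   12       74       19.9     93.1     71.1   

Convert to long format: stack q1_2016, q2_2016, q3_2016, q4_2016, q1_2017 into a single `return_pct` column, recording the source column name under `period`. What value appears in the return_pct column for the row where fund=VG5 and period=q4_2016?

-18.1

Unpivoting turns each (fund, wide-column) pair into one long row.
The wide cell at row VG5, column q4_2016 holds -18.1, so the long row (VG5, q4_2016) has return_pct=-18.1.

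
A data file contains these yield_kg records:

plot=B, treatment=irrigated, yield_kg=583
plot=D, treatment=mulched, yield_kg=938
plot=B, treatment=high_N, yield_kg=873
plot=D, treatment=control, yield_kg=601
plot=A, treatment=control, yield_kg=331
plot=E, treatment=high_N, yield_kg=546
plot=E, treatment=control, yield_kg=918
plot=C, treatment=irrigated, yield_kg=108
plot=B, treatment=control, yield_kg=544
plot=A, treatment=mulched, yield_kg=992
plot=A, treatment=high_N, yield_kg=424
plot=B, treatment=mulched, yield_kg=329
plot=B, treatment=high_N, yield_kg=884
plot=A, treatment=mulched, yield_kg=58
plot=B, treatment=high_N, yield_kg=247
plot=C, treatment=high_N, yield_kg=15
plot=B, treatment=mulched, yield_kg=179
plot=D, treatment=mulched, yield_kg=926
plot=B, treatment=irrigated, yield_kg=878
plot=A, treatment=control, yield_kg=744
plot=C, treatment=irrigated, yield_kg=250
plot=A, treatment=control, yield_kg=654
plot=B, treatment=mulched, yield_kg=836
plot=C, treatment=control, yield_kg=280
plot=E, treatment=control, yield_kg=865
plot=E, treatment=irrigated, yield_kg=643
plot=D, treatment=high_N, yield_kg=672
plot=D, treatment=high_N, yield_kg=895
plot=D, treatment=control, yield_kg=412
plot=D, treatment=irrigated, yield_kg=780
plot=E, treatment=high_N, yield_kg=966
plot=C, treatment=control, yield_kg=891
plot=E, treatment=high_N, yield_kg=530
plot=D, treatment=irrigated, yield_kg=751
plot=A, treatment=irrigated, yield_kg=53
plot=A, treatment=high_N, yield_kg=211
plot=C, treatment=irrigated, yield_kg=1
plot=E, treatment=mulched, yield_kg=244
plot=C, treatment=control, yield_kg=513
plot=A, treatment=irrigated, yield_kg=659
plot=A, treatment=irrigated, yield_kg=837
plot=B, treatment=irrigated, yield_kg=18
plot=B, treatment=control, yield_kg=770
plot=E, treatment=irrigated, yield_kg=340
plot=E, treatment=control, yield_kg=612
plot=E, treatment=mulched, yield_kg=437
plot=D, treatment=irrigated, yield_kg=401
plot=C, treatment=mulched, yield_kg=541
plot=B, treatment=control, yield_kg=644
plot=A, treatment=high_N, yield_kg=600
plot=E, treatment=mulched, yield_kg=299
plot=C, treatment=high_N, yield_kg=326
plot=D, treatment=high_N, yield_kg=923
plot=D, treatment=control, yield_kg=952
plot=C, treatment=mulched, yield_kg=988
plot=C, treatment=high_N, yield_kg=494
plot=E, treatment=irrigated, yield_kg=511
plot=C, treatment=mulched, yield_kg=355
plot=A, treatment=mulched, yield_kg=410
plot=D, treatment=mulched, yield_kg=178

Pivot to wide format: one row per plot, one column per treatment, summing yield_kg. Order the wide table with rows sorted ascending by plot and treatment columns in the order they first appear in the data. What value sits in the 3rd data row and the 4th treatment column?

1684

With rows sorted ascending by plot, row 3 is plot=C. treatment columns in first-appearance order: irrigated, mulched, high_N, control; column 4 is control.
Long rows with plot=C, treatment=control: 280 + 891 + 513 = 1684.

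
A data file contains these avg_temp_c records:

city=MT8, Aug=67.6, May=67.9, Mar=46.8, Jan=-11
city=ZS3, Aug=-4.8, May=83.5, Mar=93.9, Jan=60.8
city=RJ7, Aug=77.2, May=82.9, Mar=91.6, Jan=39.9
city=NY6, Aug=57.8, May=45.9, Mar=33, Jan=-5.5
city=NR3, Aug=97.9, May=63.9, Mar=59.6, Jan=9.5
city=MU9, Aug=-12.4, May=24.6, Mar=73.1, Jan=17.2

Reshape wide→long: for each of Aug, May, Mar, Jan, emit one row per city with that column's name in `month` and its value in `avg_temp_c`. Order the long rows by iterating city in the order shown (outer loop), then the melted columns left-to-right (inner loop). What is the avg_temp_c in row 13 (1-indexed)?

57.8

24 rows total (6 × 4). Row 13: index ⌊(13-1)/4⌋ = 3 into city → NY6; (13-1) mod 4 = 0 into the melted columns → Aug.
So row 13 is (NY6, Aug, 57.8); avg_temp_c = 57.8.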